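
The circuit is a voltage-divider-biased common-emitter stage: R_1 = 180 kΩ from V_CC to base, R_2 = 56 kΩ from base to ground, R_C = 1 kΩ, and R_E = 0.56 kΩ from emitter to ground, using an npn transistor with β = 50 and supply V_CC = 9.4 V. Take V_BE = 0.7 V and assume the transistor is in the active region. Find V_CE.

V_CE ≈ 7.7 V

Thevenize the base divider: V_Th = V_CC·R_2/(R_1+R_2) = 9.4×56/236 = 2.23 V, R_Th = R_1‖R_2 = 42.7 kΩ.
Base-emitter loop: V_Th = I_B·R_Th + V_BE + (β+1)I_B·R_E, so I_B = (2.23 − 0.7) / (42.7 + 51×0.56) = 0.0215 mA.
I_C = β·I_B = 50×0.0215 = 1.07 mA, and I_E = (β+1)I_B = 1.1 mA.
V_CE = V_CC − I_C·R_C − I_E·R_E = 9.4 − 1.07×1 − 1.1×0.56 = 7.71 V.
V_CE = 7.71 V > 0.2 V confirms active-region operation.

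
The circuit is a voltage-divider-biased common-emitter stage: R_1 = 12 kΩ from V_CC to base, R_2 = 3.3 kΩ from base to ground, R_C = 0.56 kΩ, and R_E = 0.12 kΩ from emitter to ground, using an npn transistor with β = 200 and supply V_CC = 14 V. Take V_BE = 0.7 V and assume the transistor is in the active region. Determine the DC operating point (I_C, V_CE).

Thevenize the base divider: V_Th = V_CC·R_2/(R_1+R_2) = 14×3.3/15.3 = 3.02 V, R_Th = R_1‖R_2 = 2.59 kΩ.
Base-emitter loop: V_Th = I_B·R_Th + V_BE + (β+1)I_B·R_E, so I_B = (3.02 − 0.7) / (2.59 + 201×0.12) = 0.0868 mA.
I_C = β·I_B = 200×0.0868 = 17.4 mA, and I_E = (β+1)I_B = 17.5 mA.
V_CE = V_CC − I_C·R_C − I_E·R_E = 14 − 17.4×0.56 − 17.5×0.12 = 2.18 V.
V_CE = 2.18 V > 0.2 V confirms active-region operation.

I_C ≈ 17 mA, V_CE ≈ 2.2 V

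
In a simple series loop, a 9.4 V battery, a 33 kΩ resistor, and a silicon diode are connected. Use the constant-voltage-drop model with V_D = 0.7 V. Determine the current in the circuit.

KVL around the loop: 9.4 = V_D + I·R = 0.7 + I × 33 kΩ.
So I = (9.4 − 0.7) / 33 kΩ = 8.7 / 33 = 0.264 mA.

I ≈ 0.26 mA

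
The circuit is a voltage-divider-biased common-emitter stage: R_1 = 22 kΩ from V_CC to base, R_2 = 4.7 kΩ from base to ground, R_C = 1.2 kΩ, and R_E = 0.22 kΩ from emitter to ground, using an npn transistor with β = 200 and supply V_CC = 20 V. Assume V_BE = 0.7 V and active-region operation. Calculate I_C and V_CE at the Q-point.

Thevenize the base divider: V_Th = V_CC·R_2/(R_1+R_2) = 20×4.7/26.7 = 3.52 V, R_Th = R_1‖R_2 = 3.87 kΩ.
Base-emitter loop: V_Th = I_B·R_Th + V_BE + (β+1)I_B·R_E, so I_B = (3.52 − 0.7) / (3.87 + 201×0.22) = 0.0586 mA.
I_C = β·I_B = 200×0.0586 = 11.7 mA, and I_E = (β+1)I_B = 11.8 mA.
V_CE = V_CC − I_C·R_C − I_E·R_E = 20 − 11.7×1.2 − 11.8×0.22 = 3.33 V.
V_CE = 3.33 V > 0.2 V confirms active-region operation.

I_C ≈ 12 mA, V_CE ≈ 3.3 V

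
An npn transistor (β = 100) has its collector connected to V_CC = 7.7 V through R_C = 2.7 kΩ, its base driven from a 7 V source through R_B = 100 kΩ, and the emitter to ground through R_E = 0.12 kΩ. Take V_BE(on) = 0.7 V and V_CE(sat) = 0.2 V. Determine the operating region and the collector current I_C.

Assume active: I_B = (7 − 0.7)/(100 + 101×0.12) = 0.0562 mA, I_C = β·I_B = 5.62 mA.
Then V_CE = 7.7 − 5.62×2.7 − 5.68×0.12 = -8.15 V < 0.2 V — the active assumption fails.
Re-solve with V_CE = 0.2 V. KCL at the emitter: V_E/R_E = (V_BB−0.7−V_E)/R_B + (V_CC−0.2−V_E)/R_C, giving V_E = 0.326 V.
I_C = (V_CC − 0.2 − V_E)/R_C = (7.5 − 0.326)/2.7 = 2.66 mA.
Check: I_B = (6.3 − 0.326)/100 = 0.0597 mA, and β·I_B = 5.97 mA > I_C, confirming saturation.

saturation; I_C ≈ 2.7 mA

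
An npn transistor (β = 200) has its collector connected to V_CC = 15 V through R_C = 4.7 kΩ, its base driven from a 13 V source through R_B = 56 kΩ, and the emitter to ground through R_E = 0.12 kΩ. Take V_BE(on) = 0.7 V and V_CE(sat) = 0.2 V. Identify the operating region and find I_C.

Assume active: I_B = (13 − 0.7)/(56 + 201×0.12) = 0.154 mA, I_C = β·I_B = 30.7 mA.
Then V_CE = 15 − 30.7×4.7 − 30.9×0.12 = -133 V < 0.2 V — the active assumption fails.
Re-solve with V_CE = 0.2 V. KCL at the emitter: V_E/R_E = (V_BB−0.7−V_E)/R_B + (V_CC−0.2−V_E)/R_C, giving V_E = 0.393 V.
I_C = (V_CC − 0.2 − V_E)/R_C = (14.8 − 0.393)/4.7 = 3.07 mA.
Check: I_B = (12.3 − 0.393)/56 = 0.213 mA, and β·I_B = 42.5 mA > I_C, confirming saturation.

saturation; I_C ≈ 3.1 mA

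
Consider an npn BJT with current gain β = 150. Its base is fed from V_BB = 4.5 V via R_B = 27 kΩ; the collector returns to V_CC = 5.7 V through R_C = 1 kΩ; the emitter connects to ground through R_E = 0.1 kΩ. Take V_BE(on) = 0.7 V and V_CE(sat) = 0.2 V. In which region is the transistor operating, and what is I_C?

saturation; I_C ≈ 5 mA

Assume active: I_B = (4.5 − 0.7)/(27 + 151×0.1) = 0.0903 mA, I_C = β·I_B = 13.5 mA.
Then V_CE = 5.7 − 13.5×1 − 13.6×0.1 = -9.2 V < 0.2 V — the active assumption fails.
Re-solve with V_CE = 0.2 V. KCL at the emitter: V_E/R_E = (V_BB−0.7−V_E)/R_B + (V_CC−0.2−V_E)/R_C, giving V_E = 0.511 V.
I_C = (V_CC − 0.2 − V_E)/R_C = (5.5 − 0.511)/1 = 4.99 mA.
Check: I_B = (3.8 − 0.511)/27 = 0.122 mA, and β·I_B = 18.3 mA > I_C, confirming saturation.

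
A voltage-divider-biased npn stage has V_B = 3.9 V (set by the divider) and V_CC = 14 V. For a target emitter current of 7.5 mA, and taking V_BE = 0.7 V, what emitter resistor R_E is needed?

R_E ≈ 0.43 kΩ

V_E = V_B − V_BE = 3.9 − 0.7 = 3.2 V.
R_E = V_E / I_E = 3.2 / 7.5 = 0.427 kΩ.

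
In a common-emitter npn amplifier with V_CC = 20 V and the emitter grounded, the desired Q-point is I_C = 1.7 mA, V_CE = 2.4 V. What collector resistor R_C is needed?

R_C ≈ 10 kΩ

Collector loop: V_CC = I_C·R_C + V_CE.
R_C = (V_CC − V_CE)/I_C = (20 − 2.4)/1.7 = 10.4 kΩ.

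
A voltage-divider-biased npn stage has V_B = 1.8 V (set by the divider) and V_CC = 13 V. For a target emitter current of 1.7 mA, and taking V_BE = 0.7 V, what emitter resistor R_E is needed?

V_E = V_B − V_BE = 1.8 − 0.7 = 1.1 V.
R_E = V_E / I_E = 1.1 / 1.7 = 0.647 kΩ.

R_E ≈ 0.65 kΩ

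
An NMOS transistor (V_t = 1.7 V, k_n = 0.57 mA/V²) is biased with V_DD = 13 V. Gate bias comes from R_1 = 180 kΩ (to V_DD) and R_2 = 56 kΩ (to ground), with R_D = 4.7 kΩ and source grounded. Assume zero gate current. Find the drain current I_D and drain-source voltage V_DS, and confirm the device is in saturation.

I_D ≈ 0.55 mA, V_DS ≈ 10 V

V_G = V_DD·R_2/(R_1+R_2) = 13×56/236 = 3.08 V. With the source grounded, V_GS = V_G = 3.08 V.
Assume saturation: I_D = (k_n/2)(V_GS − V_t)² = (0.57/2)×(3.08 − 1.7)² = 0.285×1.38² = 0.546 mA.
V_DS = V_DD − I_D·R_D = 13 − 0.546×4.7 = 10.4 V.
Saturation requires V_DS ≥ V_GS − V_t = 1.38 V; 10.4 ≥ 1.38 ✓.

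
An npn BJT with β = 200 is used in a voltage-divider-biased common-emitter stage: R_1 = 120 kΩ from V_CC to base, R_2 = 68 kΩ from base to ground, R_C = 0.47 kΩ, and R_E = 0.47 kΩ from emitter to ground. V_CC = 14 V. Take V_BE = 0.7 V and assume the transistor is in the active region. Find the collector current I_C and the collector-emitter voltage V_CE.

Thevenize the base divider: V_Th = V_CC·R_2/(R_1+R_2) = 14×68/188 = 5.06 V, R_Th = R_1‖R_2 = 43.4 kΩ.
Base-emitter loop: V_Th = I_B·R_Th + V_BE + (β+1)I_B·R_E, so I_B = (5.06 − 0.7) / (43.4 + 201×0.47) = 0.0317 mA.
I_C = β·I_B = 200×0.0317 = 6.33 mA, and I_E = (β+1)I_B = 6.36 mA.
V_CE = V_CC − I_C·R_C − I_E·R_E = 14 − 6.33×0.47 − 6.36×0.47 = 8.03 V.
V_CE = 8.03 V > 0.2 V confirms active-region operation.

I_C ≈ 6.3 mA, V_CE ≈ 8 V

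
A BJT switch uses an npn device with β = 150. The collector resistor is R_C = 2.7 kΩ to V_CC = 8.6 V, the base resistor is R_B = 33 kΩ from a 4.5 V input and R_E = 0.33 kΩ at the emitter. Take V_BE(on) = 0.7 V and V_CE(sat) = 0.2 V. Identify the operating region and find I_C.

saturation; I_C ≈ 2.8 mA

Assume active: I_B = (4.5 − 0.7)/(33 + 151×0.33) = 0.0459 mA, I_C = β·I_B = 6.88 mA.
Then V_CE = 8.6 − 6.88×2.7 − 6.93×0.33 = -12.3 V < 0.2 V — the active assumption fails.
Re-solve with V_CE = 0.2 V. KCL at the emitter: V_E/R_E = (V_BB−0.7−V_E)/R_B + (V_CC−0.2−V_E)/R_C, giving V_E = 0.94 V.
I_C = (V_CC − 0.2 − V_E)/R_C = (8.4 − 0.94)/2.7 = 2.76 mA.
Check: I_B = (3.8 − 0.94)/33 = 0.0867 mA, and β·I_B = 13 mA > I_C, confirming saturation.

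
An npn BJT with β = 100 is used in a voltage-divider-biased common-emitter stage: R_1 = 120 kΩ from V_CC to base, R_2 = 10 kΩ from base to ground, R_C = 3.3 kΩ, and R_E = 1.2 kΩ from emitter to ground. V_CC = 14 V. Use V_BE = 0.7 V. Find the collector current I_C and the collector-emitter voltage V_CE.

I_C ≈ 0.29 mA, V_CE ≈ 13 V

Thevenize the base divider: V_Th = V_CC·R_2/(R_1+R_2) = 14×10/130 = 1.08 V, R_Th = R_1‖R_2 = 9.23 kΩ.
Base-emitter loop: V_Th = I_B·R_Th + V_BE + (β+1)I_B·R_E, so I_B = (1.08 − 0.7) / (9.23 + 101×1.2) = 0.00289 mA.
I_C = β·I_B = 100×0.00289 = 0.289 mA, and I_E = (β+1)I_B = 0.292 mA.
V_CE = V_CC − I_C·R_C − I_E·R_E = 14 − 0.289×3.3 − 0.292×1.2 = 12.7 V.
V_CE = 12.7 V > 0.2 V confirms active-region operation.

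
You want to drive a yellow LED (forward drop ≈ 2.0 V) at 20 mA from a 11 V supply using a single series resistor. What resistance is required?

R ≈ 0.45 kΩ

The resistor drops V_S − V_D = 11 − 2.0 = 9 V at 20 mA.
R = 9 V / 20 mA = 0.45 kΩ.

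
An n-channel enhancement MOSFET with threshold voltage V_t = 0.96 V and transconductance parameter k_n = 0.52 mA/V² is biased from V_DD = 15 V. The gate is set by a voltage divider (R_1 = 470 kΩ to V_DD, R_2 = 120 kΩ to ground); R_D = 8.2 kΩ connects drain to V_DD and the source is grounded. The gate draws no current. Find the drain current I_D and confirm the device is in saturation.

I_D ≈ 1.1 mA

V_G = V_DD·R_2/(R_1+R_2) = 15×120/590 = 3.05 V. With the source grounded, V_GS = V_G = 3.05 V.
Assume saturation: I_D = (k_n/2)(V_GS − V_t)² = (0.52/2)×(3.05 − 0.96)² = 0.26×2.09² = 1.14 mA.
V_DS = V_DD − I_D·R_D = 15 − 1.14×8.2 = 5.68 V.
Saturation requires V_DS ≥ V_GS − V_t = 2.09 V; 5.68 ≥ 2.09 ✓.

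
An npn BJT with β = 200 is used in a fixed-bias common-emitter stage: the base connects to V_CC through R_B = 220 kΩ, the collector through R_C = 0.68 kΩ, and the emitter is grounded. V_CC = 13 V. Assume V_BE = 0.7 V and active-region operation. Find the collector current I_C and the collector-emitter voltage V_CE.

I_C ≈ 11 mA, V_CE ≈ 5.4 V

Base loop: V_CC = I_B·R_B + V_BE, so I_B = (13 − 0.7)/220 kΩ = 0.0559 mA.
In the active region I_C = β·I_B = 200 × 0.0559 = 11.2 mA.
Collector loop: V_CE = V_CC − I_C·R_C = 13 − 11.2×0.68 = 5.4 V.
Since V_CE = 5.4 V > V_CE(sat) ≈ 0.2 V, the transistor is in the active region as assumed.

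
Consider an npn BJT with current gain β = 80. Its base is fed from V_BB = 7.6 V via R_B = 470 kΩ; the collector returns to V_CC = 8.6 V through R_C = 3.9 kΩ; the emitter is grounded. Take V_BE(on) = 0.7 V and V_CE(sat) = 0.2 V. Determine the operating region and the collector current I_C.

active; I_C ≈ 1.2 mA

Assume active. Base-emitter loop: I_B = (V_BB − V_BE)/R_B = (7.6 − 0.7)/470 = 0.0147 mA.
I_C = β·I_B = 80×0.0147 = 1.17 mA.
V_CE = V_CC − I_C·R_C = 8.6 − 1.17×3.9 = 4.02 V > V_CE(sat), so the active-region assumption holds.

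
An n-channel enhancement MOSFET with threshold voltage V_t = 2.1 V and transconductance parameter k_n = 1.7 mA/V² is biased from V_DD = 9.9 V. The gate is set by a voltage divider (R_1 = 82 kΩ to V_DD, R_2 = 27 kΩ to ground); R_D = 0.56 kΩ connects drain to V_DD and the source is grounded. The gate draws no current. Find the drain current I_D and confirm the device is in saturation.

I_D ≈ 0.11 mA

V_G = V_DD·R_2/(R_1+R_2) = 9.9×27/109 = 2.45 V. With the source grounded, V_GS = V_G = 2.45 V.
Assume saturation: I_D = (k_n/2)(V_GS − V_t)² = (1.7/2)×(2.45 − 2.1)² = 0.85×0.352² = 0.105 mA.
V_DS = V_DD − I_D·R_D = 9.9 − 0.105×0.56 = 9.84 V.
Saturation requires V_DS ≥ V_GS − V_t = 0.352 V; 9.84 ≥ 0.352 ✓.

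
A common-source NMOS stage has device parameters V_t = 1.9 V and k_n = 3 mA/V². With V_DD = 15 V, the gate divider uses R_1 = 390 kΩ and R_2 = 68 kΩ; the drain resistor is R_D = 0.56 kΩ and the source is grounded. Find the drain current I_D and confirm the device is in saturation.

I_D ≈ 0.16 mA

V_G = V_DD·R_2/(R_1+R_2) = 15×68/458 = 2.23 V. With the source grounded, V_GS = V_G = 2.23 V.
Assume saturation: I_D = (k_n/2)(V_GS − V_t)² = (3/2)×(2.23 − 1.9)² = 1.5×0.327² = 0.16 mA.
V_DS = V_DD − I_D·R_D = 15 − 0.16×0.56 = 14.9 V.
Saturation requires V_DS ≥ V_GS − V_t = 0.327 V; 14.9 ≥ 0.327 ✓.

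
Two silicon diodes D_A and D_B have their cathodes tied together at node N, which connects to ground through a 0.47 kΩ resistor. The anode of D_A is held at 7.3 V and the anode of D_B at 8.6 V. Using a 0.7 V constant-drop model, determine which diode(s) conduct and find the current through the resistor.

Only D_B conducts; I_R ≈ 17 mA

Assume both conduct. Then node N would need to be at both 7.3−0.7 = 6.6 V and 8.6−0.7 = 7.9 V, which is impossible.
Assume only D_B conducts: V_N = 8.6 − 0.7 = 7.9 V, so I_R = 7.9/0.47 = 16.8 mA.
Check D_A: its anode-to-cathode voltage is 7.3 − 7.9 = -0.6 V < 0.7 V, so it is off. The assumption is consistent.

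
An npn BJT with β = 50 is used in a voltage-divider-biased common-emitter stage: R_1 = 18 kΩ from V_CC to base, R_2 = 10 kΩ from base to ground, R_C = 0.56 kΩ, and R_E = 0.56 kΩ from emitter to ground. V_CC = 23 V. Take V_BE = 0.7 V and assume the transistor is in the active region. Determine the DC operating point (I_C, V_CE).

Thevenize the base divider: V_Th = V_CC·R_2/(R_1+R_2) = 23×10/28 = 8.21 V, R_Th = R_1‖R_2 = 6.43 kΩ.
Base-emitter loop: V_Th = I_B·R_Th + V_BE + (β+1)I_B·R_E, so I_B = (8.21 − 0.7) / (6.43 + 51×0.56) = 0.215 mA.
I_C = β·I_B = 50×0.215 = 10.7 mA, and I_E = (β+1)I_B = 11 mA.
V_CE = V_CC − I_C·R_C − I_E·R_E = 23 − 10.7×0.56 − 11×0.56 = 10.9 V.
V_CE = 10.9 V > 0.2 V confirms active-region operation.

I_C ≈ 11 mA, V_CE ≈ 11 V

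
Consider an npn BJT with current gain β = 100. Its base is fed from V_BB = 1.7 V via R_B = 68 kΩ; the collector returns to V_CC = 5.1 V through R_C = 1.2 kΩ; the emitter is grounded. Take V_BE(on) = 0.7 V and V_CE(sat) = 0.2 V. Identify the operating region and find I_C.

active; I_C ≈ 1.5 mA

Assume active. Base-emitter loop: I_B = (V_BB − V_BE)/R_B = (1.7 − 0.7)/68 = 0.0147 mA.
I_C = β·I_B = 100×0.0147 = 1.47 mA.
V_CE = V_CC − I_C·R_C = 5.1 − 1.47×1.2 = 3.34 V > V_CE(sat), so the active-region assumption holds.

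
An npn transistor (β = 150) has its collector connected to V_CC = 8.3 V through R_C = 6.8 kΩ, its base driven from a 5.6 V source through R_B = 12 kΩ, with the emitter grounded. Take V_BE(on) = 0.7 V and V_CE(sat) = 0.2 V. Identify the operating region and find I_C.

Assume active: I_B = (5.6 − 0.7)/12 = 0.408 mA, giving I_C = β·I_B = 61.2 mA.
But then V_CE = 8.3 − 61.2×6.8 = -408 V < V_CE(sat) = 0.2 V — impossible in the active region.
So the transistor is saturated. With V_CE = 0.2 V, I_C = (V_CC − 0.2)/R_C = 8.1/6.8 = 1.19 mA.
Check: β·I_B = 61.2 mA > I_C = 1.19 mA, confirming saturation.

saturation; I_C ≈ 1.2 mA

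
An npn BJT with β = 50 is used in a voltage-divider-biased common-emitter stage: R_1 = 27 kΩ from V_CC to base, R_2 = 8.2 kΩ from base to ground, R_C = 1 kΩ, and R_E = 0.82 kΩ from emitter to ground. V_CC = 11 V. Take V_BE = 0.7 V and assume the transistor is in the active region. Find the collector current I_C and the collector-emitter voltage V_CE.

I_C ≈ 1.9 mA, V_CE ≈ 7.4 V

Thevenize the base divider: V_Th = V_CC·R_2/(R_1+R_2) = 11×8.2/35.2 = 2.56 V, R_Th = R_1‖R_2 = 6.29 kΩ.
Base-emitter loop: V_Th = I_B·R_Th + V_BE + (β+1)I_B·R_E, so I_B = (2.56 − 0.7) / (6.29 + 51×0.82) = 0.0387 mA.
I_C = β·I_B = 50×0.0387 = 1.94 mA, and I_E = (β+1)I_B = 1.97 mA.
V_CE = V_CC − I_C·R_C − I_E·R_E = 11 − 1.94×1 − 1.97×0.82 = 7.45 V.
V_CE = 7.45 V > 0.2 V confirms active-region operation.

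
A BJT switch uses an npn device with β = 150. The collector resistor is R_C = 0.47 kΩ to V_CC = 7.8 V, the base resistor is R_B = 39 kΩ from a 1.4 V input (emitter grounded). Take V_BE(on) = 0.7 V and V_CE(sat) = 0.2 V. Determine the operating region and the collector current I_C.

Assume active. Base-emitter loop: I_B = (V_BB − V_BE)/R_B = (1.4 − 0.7)/39 = 0.0179 mA.
I_C = β·I_B = 150×0.0179 = 2.69 mA.
V_CE = V_CC − I_C·R_C = 7.8 − 2.69×0.47 = 6.53 V > V_CE(sat), so the active-region assumption holds.

active; I_C ≈ 2.7 mA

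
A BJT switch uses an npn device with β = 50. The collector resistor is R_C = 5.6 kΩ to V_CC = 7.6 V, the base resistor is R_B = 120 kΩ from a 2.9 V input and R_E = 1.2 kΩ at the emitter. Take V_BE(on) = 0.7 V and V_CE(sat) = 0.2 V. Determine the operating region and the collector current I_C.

active; I_C ≈ 0.61 mA

Assume active. Base-emitter loop: I_B = (V_BB − V_BE)/(R_B + (β+1)R_E) = (2.9 − 0.7)/(120 + 51×1.2) = 0.0121 mA.
I_C = β·I_B = 50×0.0121 = 0.607 mA.
V_CE = V_CC − I_C·R_C − I_E·R_E = 7.6 − 0.607×5.6 − 0.619×1.2 = 3.46 V > V_CE(sat), so the active-region assumption holds.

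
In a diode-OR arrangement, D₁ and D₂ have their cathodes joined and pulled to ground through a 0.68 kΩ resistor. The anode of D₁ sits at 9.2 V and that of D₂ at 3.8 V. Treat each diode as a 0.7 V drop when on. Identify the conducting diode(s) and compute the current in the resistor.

Assume both conduct. Then node N would need to be at both 9.2−0.7 = 8.5 V and 3.8−0.7 = 3.1 V, which is impossible.
Assume only D₁ conducts: V_N = 9.2 − 0.7 = 8.5 V, so I_R = 8.5/0.68 = 12.5 mA.
Check D₂: its anode-to-cathode voltage is 3.8 − 8.5 = -4.7 V < 0.7 V, so it is off. The assumption is consistent.

Only D₁ conducts; I_R ≈ 12 mA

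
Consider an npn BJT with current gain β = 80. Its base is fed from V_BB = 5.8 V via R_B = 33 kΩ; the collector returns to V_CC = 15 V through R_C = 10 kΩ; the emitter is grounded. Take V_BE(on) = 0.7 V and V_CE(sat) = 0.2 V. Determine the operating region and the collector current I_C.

saturation; I_C ≈ 1.5 mA

Assume active: I_B = (5.8 − 0.7)/33 = 0.155 mA, giving I_C = β·I_B = 12.4 mA.
But then V_CE = 15 − 12.4×10 = -109 V < V_CE(sat) = 0.2 V — impossible in the active region.
So the transistor is saturated. With V_CE = 0.2 V, I_C = (V_CC − 0.2)/R_C = 14.8/10 = 1.48 mA.
Check: β·I_B = 12.4 mA > I_C = 1.48 mA, confirming saturation.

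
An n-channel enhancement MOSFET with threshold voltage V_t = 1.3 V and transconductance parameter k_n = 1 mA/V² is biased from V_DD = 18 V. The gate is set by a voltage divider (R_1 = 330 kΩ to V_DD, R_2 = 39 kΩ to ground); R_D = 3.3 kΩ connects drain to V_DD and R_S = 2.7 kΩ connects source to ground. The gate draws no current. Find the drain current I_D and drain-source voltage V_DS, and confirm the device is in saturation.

V_G = V_DD·R_2/(R_1+R_2) = 18×39/369 = 1.9 V.
Assume saturation: I_D = (k_n/2)(V_GS − V_t)² with V_GS = V_G − I_D·R_S = 1.9 − 2.7·I_D.
Substituting gives 3.65·I_D² − 2.63·I_D + 0.181 = 0, with roots I_D = 0.0774 or 0.643 mA.
The root I_D = 0.643 mA gives V_GS = 0.166 V ≤ V_t, so take I_D = 0.0774 mA.
Then V_GS = 1.69 V and V_DS = V_DD − I_D(R_D+R_S) = 18 − 0.0774×6 = 17.5 V.
Saturation requires V_DS ≥ V_GS − V_t = 0.393 V; 17.5 ≥ 0.393 ✓.

I_D ≈ 0.077 mA, V_DS ≈ 18 V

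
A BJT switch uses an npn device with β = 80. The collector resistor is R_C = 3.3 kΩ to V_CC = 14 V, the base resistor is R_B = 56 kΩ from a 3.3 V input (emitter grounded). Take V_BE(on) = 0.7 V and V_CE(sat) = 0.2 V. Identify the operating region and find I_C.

active; I_C ≈ 3.7 mA

Assume active. Base-emitter loop: I_B = (V_BB − V_BE)/R_B = (3.3 − 0.7)/56 = 0.0464 mA.
I_C = β·I_B = 80×0.0464 = 3.71 mA.
V_CE = V_CC − I_C·R_C = 14 − 3.71×3.3 = 1.74 V > V_CE(sat), so the active-region assumption holds.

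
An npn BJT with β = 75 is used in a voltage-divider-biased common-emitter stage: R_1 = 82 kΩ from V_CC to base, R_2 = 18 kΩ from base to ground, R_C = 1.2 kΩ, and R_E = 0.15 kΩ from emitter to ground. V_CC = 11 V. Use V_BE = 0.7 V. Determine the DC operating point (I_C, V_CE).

Thevenize the base divider: V_Th = V_CC·R_2/(R_1+R_2) = 11×18/100 = 1.98 V, R_Th = R_1‖R_2 = 14.8 kΩ.
Base-emitter loop: V_Th = I_B·R_Th + V_BE + (β+1)I_B·R_E, so I_B = (1.98 − 0.7) / (14.8 + 76×0.15) = 0.0489 mA.
I_C = β·I_B = 75×0.0489 = 3.67 mA, and I_E = (β+1)I_B = 3.72 mA.
V_CE = V_CC − I_C·R_C − I_E·R_E = 11 − 3.67×1.2 − 3.72×0.15 = 6.04 V.
V_CE = 6.04 V > 0.2 V confirms active-region operation.

I_C ≈ 3.7 mA, V_CE ≈ 6 V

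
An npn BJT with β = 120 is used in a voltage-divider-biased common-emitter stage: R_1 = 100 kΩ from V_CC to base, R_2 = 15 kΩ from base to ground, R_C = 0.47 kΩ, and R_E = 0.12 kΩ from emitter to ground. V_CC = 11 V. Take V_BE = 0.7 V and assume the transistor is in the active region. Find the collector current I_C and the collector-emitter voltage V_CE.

Thevenize the base divider: V_Th = V_CC·R_2/(R_1+R_2) = 11×15/115 = 1.43 V, R_Th = R_1‖R_2 = 13 kΩ.
Base-emitter loop: V_Th = I_B·R_Th + V_BE + (β+1)I_B·R_E, so I_B = (1.43 − 0.7) / (13 + 121×0.12) = 0.0267 mA.
I_C = β·I_B = 120×0.0267 = 3.2 mA, and I_E = (β+1)I_B = 3.23 mA.
V_CE = V_CC − I_C·R_C − I_E·R_E = 11 − 3.2×0.47 − 3.23×0.12 = 9.11 V.
V_CE = 9.11 V > 0.2 V confirms active-region operation.

I_C ≈ 3.2 mA, V_CE ≈ 9.1 V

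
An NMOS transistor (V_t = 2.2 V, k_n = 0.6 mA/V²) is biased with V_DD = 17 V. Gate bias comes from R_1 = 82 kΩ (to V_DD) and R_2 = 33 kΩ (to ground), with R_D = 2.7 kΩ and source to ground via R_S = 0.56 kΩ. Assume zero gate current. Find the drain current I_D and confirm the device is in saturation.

V_G = V_DD·R_2/(R_1+R_2) = 17×33/115 = 4.88 V.
Assume saturation: I_D = (k_n/2)(V_GS − V_t)² with V_GS = V_G − I_D·R_S = 4.88 − 0.56·I_D.
Substituting gives 0.0941·I_D² − 1.9·I_D + 2.15 = 0, with roots I_D = 1.2 or 19 mA.
The root I_D = 19 mA gives V_GS = -5.76 V ≤ V_t, so take I_D = 1.2 mA.
Then V_GS = 4.2 V and V_DS = V_DD − I_D(R_D+R_S) = 17 − 1.2×3.26 = 13.1 V.
Saturation requires V_DS ≥ V_GS − V_t = 2 V; 13.1 ≥ 2 ✓.

I_D ≈ 1.2 mA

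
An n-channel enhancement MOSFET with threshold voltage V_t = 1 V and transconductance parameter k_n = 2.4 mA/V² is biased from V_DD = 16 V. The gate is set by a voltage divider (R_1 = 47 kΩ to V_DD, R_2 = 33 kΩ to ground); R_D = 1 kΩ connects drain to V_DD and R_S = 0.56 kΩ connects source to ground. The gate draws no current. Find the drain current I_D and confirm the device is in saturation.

V_G = V_DD·R_2/(R_1+R_2) = 16×33/80 = 6.6 V.
Assume saturation: I_D = (k_n/2)(V_GS − V_t)² with V_GS = V_G − I_D·R_S = 6.6 − 0.56·I_D.
Substituting gives 0.376·I_D² − 8.53·I_D + 37.6 = 0, with roots I_D = 6.01 or 16.7 mA.
The root I_D = 16.7 mA gives V_GS = -2.73 V ≤ V_t, so take I_D = 6.01 mA.
Then V_GS = 3.24 V and V_DS = V_DD − I_D(R_D+R_S) = 16 − 6.01×1.56 = 6.63 V.
Saturation requires V_DS ≥ V_GS − V_t = 2.24 V; 6.63 ≥ 2.24 ✓.

I_D ≈ 6 mA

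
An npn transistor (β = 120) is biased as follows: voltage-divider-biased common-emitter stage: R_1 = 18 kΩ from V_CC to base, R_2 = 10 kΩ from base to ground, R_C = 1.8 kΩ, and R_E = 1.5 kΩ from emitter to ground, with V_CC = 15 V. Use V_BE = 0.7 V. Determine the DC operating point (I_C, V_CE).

I_C ≈ 3 mA, V_CE ≈ 5.1 V

Thevenize the base divider: V_Th = V_CC·R_2/(R_1+R_2) = 15×10/28 = 5.36 V, R_Th = R_1‖R_2 = 6.43 kΩ.
Base-emitter loop: V_Th = I_B·R_Th + V_BE + (β+1)I_B·R_E, so I_B = (5.36 − 0.7) / (6.43 + 121×1.5) = 0.0248 mA.
I_C = β·I_B = 120×0.0248 = 2.97 mA, and I_E = (β+1)I_B = 3 mA.
V_CE = V_CC − I_C·R_C − I_E·R_E = 15 − 2.97×1.8 − 3×1.5 = 5.15 V.
V_CE = 5.15 V > 0.2 V confirms active-region operation.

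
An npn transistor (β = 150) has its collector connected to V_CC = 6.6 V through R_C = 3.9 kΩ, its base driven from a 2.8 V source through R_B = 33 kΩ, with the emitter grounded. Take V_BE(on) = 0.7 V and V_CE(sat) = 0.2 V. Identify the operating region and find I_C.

Assume active: I_B = (2.8 − 0.7)/33 = 0.0636 mA, giving I_C = β·I_B = 9.55 mA.
But then V_CE = 6.6 − 9.55×3.9 = -30.6 V < V_CE(sat) = 0.2 V — impossible in the active region.
So the transistor is saturated. With V_CE = 0.2 V, I_C = (V_CC − 0.2)/R_C = 6.4/3.9 = 1.64 mA.
Check: β·I_B = 9.55 mA > I_C = 1.64 mA, confirming saturation.

saturation; I_C ≈ 1.6 mA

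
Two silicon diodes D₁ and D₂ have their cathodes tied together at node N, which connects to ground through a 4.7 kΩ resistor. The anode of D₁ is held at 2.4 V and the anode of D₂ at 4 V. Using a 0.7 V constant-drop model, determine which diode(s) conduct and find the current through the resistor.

Assume both conduct. Then node N would need to be at both 2.4−0.7 = 1.7 V and 4−0.7 = 3.3 V, which is impossible.
Assume only D₂ conducts: V_N = 4 − 0.7 = 3.3 V, so I_R = 3.3/4.7 = 0.702 mA.
Check D₁: its anode-to-cathode voltage is 2.4 − 3.3 = -0.9 V < 0.7 V, so it is off. The assumption is consistent.

Only D₂ conducts; I_R ≈ 0.7 mA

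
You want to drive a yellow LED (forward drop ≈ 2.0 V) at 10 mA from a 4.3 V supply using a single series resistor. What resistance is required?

R ≈ 0.23 kΩ

The resistor drops V_S − V_D = 4.3 − 2.0 = 2.3 V at 10 mA.
R = 2.3 V / 10 mA = 0.23 kΩ.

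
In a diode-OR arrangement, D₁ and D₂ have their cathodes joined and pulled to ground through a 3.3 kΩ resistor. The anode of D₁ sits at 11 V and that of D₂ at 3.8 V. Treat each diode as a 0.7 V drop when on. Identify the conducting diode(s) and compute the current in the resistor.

Assume both conduct. Then node N would need to be at both 11−0.7 = 10.3 V and 3.8−0.7 = 3.1 V, which is impossible.
Assume only D₁ conducts: V_N = 11 − 0.7 = 10.3 V, so I_R = 10.3/3.3 = 3.12 mA.
Check D₂: its anode-to-cathode voltage is 3.8 − 10.3 = -6.5 V < 0.7 V, so it is off. The assumption is consistent.

Only D₁ conducts; I_R ≈ 3.1 mA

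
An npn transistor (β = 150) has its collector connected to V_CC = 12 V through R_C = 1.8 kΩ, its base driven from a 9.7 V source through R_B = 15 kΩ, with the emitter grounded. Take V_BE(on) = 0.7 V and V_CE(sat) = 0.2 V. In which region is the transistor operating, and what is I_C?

Assume active: I_B = (9.7 − 0.7)/15 = 0.6 mA, giving I_C = β·I_B = 90 mA.
But then V_CE = 12 − 90×1.8 = -150 V < V_CE(sat) = 0.2 V — impossible in the active region.
So the transistor is saturated. With V_CE = 0.2 V, I_C = (V_CC − 0.2)/R_C = 11.8/1.8 = 6.56 mA.
Check: β·I_B = 90 mA > I_C = 6.56 mA, confirming saturation.

saturation; I_C ≈ 6.6 mA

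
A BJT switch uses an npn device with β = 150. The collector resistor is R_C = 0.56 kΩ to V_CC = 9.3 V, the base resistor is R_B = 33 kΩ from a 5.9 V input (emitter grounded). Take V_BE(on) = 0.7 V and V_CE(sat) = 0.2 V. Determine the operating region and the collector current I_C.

saturation; I_C ≈ 16 mA

Assume active: I_B = (5.9 − 0.7)/33 = 0.158 mA, giving I_C = β·I_B = 23.6 mA.
But then V_CE = 9.3 − 23.6×0.56 = -3.94 V < V_CE(sat) = 0.2 V — impossible in the active region.
So the transistor is saturated. With V_CE = 0.2 V, I_C = (V_CC − 0.2)/R_C = 9.1/0.56 = 16.2 mA.
Check: β·I_B = 23.6 mA > I_C = 16.2 mA, confirming saturation.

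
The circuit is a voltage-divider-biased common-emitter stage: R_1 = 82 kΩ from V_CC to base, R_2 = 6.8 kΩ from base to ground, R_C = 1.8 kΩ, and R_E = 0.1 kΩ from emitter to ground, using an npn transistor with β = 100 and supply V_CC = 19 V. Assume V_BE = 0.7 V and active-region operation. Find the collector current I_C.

Thevenize the base divider: V_Th = V_CC·R_2/(R_1+R_2) = 19×6.8/88.8 = 1.45 V, R_Th = R_1‖R_2 = 6.28 kΩ.
Base-emitter loop: V_Th = I_B·R_Th + V_BE + (β+1)I_B·R_E, so I_B = (1.45 − 0.7) / (6.28 + 101×0.1) = 0.0461 mA.
I_C = β·I_B = 100×0.0461 = 4.61 mA, and I_E = (β+1)I_B = 4.66 mA.
V_CE = V_CC − I_C·R_C − I_E·R_E = 19 − 4.61×1.8 − 4.66×0.1 = 10.2 V.
V_CE = 10.2 V > 0.2 V confirms active-region operation.

I_C ≈ 4.6 mA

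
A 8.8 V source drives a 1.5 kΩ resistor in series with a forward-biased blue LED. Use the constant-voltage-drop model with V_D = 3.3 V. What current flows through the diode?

I ≈ 3.7 mA

KVL around the loop: 8.8 = V_D + I·R = 3.3 + I × 1.5 kΩ.
So I = (8.8 − 3.3) / 1.5 kΩ = 5.5 / 1.5 = 3.67 mA.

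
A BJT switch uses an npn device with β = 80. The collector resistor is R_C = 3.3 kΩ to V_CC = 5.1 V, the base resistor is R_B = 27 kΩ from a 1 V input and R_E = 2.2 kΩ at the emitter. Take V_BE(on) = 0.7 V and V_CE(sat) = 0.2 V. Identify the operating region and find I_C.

Assume active. Base-emitter loop: I_B = (V_BB − V_BE)/(R_B + (β+1)R_E) = (1 − 0.7)/(27 + 81×2.2) = 0.00146 mA.
I_C = β·I_B = 80×0.00146 = 0.117 mA.
V_CE = V_CC − I_C·R_C − I_E·R_E = 5.1 − 0.117×3.3 − 0.118×2.2 = 4.45 V > V_CE(sat), so the active-region assumption holds.

active; I_C ≈ 0.12 mA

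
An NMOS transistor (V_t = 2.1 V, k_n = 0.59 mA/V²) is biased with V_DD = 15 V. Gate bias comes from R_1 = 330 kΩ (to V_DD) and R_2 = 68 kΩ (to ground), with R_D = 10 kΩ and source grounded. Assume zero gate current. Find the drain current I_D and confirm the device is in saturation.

I_D ≈ 0.063 mA

V_G = V_DD·R_2/(R_1+R_2) = 15×68/398 = 2.56 V. With the source grounded, V_GS = V_G = 2.56 V.
Assume saturation: I_D = (k_n/2)(V_GS − V_t)² = (0.59/2)×(2.56 − 2.1)² = 0.295×0.463² = 0.0632 mA.
V_DS = V_DD − I_D·R_D = 15 − 0.0632×10 = 14.4 V.
Saturation requires V_DS ≥ V_GS − V_t = 0.463 V; 14.4 ≥ 0.463 ✓.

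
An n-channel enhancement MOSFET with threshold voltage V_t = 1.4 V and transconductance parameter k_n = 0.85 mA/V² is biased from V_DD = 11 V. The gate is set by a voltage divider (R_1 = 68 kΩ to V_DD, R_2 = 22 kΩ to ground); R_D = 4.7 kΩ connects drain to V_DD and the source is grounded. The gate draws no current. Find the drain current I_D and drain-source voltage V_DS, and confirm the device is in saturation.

I_D ≈ 0.71 mA, V_DS ≈ 7.7 V

V_G = V_DD·R_2/(R_1+R_2) = 11×22/90 = 2.69 V. With the source grounded, V_GS = V_G = 2.69 V.
Assume saturation: I_D = (k_n/2)(V_GS − V_t)² = (0.85/2)×(2.69 − 1.4)² = 0.425×1.29² = 0.706 mA.
V_DS = V_DD − I_D·R_D = 11 − 0.706×4.7 = 7.68 V.
Saturation requires V_DS ≥ V_GS − V_t = 1.29 V; 7.68 ≥ 1.29 ✓.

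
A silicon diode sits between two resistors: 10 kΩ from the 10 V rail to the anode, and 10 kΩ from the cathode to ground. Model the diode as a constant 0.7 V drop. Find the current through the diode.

I ≈ 0.47 mA

The two resistors are in series with the diode, so KVL gives 10 = I·10 + 0.7 + I·10.
I = (10 − 0.7) / (10 + 10) kΩ = 9.3 / 20 = 0.465 mA.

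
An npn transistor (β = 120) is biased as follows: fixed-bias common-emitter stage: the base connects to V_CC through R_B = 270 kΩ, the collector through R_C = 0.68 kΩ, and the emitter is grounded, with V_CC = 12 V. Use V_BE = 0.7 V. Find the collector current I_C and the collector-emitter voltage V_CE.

I_C ≈ 5 mA, V_CE ≈ 8.6 V

Base loop: V_CC = I_B·R_B + V_BE, so I_B = (12 − 0.7)/270 kΩ = 0.0419 mA.
In the active region I_C = β·I_B = 120 × 0.0419 = 5.02 mA.
Collector loop: V_CE = V_CC − I_C·R_C = 12 − 5.02×0.68 = 8.58 V.
Since V_CE = 8.58 V > V_CE(sat) ≈ 0.2 V, the transistor is in the active region as assumed.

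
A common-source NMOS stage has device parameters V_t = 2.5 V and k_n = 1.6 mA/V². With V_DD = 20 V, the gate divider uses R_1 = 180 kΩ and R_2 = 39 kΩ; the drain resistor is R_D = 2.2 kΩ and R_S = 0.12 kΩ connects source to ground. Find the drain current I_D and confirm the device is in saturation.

I_D ≈ 0.75 mA

V_G = V_DD·R_2/(R_1+R_2) = 20×39/219 = 3.56 V.
Assume saturation: I_D = (k_n/2)(V_GS − V_t)² with V_GS = V_G − I_D·R_S = 3.56 − 0.12·I_D.
Substituting gives 0.0115·I_D² − 1.2·I_D + 0.902 = 0, with roots I_D = 0.754 or 104 mA.
The root I_D = 104 mA gives V_GS = -8.89 V ≤ V_t, so take I_D = 0.754 mA.
Then V_GS = 3.47 V and V_DS = V_DD − I_D(R_D+R_S) = 20 − 0.754×2.32 = 18.2 V.
Saturation requires V_DS ≥ V_GS − V_t = 0.971 V; 18.2 ≥ 0.971 ✓.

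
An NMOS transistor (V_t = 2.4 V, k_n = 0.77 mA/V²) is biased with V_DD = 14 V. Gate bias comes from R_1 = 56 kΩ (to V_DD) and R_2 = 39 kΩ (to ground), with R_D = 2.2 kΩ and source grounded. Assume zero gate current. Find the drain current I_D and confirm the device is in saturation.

I_D ≈ 4.3 mA

V_G = V_DD·R_2/(R_1+R_2) = 14×39/95 = 5.75 V. With the source grounded, V_GS = V_G = 5.75 V.
Assume saturation: I_D = (k_n/2)(V_GS − V_t)² = (0.77/2)×(5.75 − 2.4)² = 0.385×3.35² = 4.31 mA.
V_DS = V_DD − I_D·R_D = 14 − 4.31×2.2 = 4.51 V.
Saturation requires V_DS ≥ V_GS − V_t = 3.35 V; 4.51 ≥ 3.35 ✓.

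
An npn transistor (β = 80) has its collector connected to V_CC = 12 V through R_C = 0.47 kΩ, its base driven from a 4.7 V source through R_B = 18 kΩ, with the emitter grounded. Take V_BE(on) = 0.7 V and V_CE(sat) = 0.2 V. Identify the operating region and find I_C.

active; I_C ≈ 18 mA

Assume active. Base-emitter loop: I_B = (V_BB − V_BE)/R_B = (4.7 − 0.7)/18 = 0.222 mA.
I_C = β·I_B = 80×0.222 = 17.8 mA.
V_CE = V_CC − I_C·R_C = 12 − 17.8×0.47 = 3.64 V > V_CE(sat), so the active-region assumption holds.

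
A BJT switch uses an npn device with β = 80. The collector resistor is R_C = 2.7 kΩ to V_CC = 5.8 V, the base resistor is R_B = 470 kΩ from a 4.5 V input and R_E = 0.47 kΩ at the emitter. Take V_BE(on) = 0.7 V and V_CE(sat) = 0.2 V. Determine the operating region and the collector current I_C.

Assume active. Base-emitter loop: I_B = (V_BB − V_BE)/(R_B + (β+1)R_E) = (4.5 − 0.7)/(470 + 81×0.47) = 0.00748 mA.
I_C = β·I_B = 80×0.00748 = 0.598 mA.
V_CE = V_CC − I_C·R_C − I_E·R_E = 5.8 − 0.598×2.7 − 0.606×0.47 = 3.9 V > V_CE(sat), so the active-region assumption holds.

active; I_C ≈ 0.6 mA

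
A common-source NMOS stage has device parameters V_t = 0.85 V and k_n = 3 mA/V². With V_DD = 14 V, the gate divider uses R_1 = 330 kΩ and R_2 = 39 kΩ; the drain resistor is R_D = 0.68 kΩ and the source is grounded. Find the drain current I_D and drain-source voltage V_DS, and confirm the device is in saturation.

V_G = V_DD·R_2/(R_1+R_2) = 14×39/369 = 1.48 V. With the source grounded, V_GS = V_G = 1.48 V.
Assume saturation: I_D = (k_n/2)(V_GS − V_t)² = (3/2)×(1.48 − 0.85)² = 1.5×0.63² = 0.595 mA.
V_DS = V_DD − I_D·R_D = 14 − 0.595×0.68 = 13.6 V.
Saturation requires V_DS ≥ V_GS − V_t = 0.63 V; 13.6 ≥ 0.63 ✓.

I_D ≈ 0.59 mA, V_DS ≈ 14 V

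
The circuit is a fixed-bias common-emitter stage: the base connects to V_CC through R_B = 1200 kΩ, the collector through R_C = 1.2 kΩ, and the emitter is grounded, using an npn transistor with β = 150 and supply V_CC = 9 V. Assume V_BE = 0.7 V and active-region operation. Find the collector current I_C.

I_C ≈ 1 mA

Base loop: V_CC = I_B·R_B + V_BE, so I_B = (9 − 0.7)/1200 kΩ = 0.00692 mA.
In the active region I_C = β·I_B = 150 × 0.00692 = 1.04 mA.
Collector loop: V_CE = V_CC − I_C·R_C = 9 − 1.04×1.2 = 7.75 V.
Since V_CE = 7.75 V > V_CE(sat) ≈ 0.2 V, the transistor is in the active region as assumed.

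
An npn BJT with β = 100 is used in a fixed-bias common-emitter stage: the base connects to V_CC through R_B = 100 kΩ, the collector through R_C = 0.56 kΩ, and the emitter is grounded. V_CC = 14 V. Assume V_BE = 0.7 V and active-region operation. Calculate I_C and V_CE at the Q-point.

Base loop: V_CC = I_B·R_B + V_BE, so I_B = (14 − 0.7)/100 kΩ = 0.133 mA.
In the active region I_C = β·I_B = 100 × 0.133 = 13.3 mA.
Collector loop: V_CE = V_CC − I_C·R_C = 14 − 13.3×0.56 = 6.55 V.
Since V_CE = 6.55 V > V_CE(sat) ≈ 0.2 V, the transistor is in the active region as assumed.

I_C ≈ 13 mA, V_CE ≈ 6.6 V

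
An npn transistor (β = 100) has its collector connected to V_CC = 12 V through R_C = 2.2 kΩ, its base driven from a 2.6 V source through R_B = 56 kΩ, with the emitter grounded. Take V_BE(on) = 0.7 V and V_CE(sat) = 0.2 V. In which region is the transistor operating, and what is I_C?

Assume active. Base-emitter loop: I_B = (V_BB − V_BE)/R_B = (2.6 − 0.7)/56 = 0.0339 mA.
I_C = β·I_B = 100×0.0339 = 3.39 mA.
V_CE = V_CC − I_C·R_C = 12 − 3.39×2.2 = 4.54 V > V_CE(sat), so the active-region assumption holds.

active; I_C ≈ 3.4 mA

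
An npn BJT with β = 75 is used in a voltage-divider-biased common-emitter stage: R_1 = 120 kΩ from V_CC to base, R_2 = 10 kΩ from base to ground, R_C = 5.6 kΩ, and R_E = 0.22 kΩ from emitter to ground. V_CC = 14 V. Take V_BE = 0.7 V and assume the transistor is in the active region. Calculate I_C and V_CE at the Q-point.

Thevenize the base divider: V_Th = V_CC·R_2/(R_1+R_2) = 14×10/130 = 1.08 V, R_Th = R_1‖R_2 = 9.23 kΩ.
Base-emitter loop: V_Th = I_B·R_Th + V_BE + (β+1)I_B·R_E, so I_B = (1.08 − 0.7) / (9.23 + 76×0.22) = 0.0145 mA.
I_C = β·I_B = 75×0.0145 = 1.09 mA, and I_E = (β+1)I_B = 1.1 mA.
V_CE = V_CC − I_C·R_C − I_E·R_E = 14 − 1.09×5.6 − 1.1×0.22 = 7.66 V.
V_CE = 7.66 V > 0.2 V confirms active-region operation.

I_C ≈ 1.1 mA, V_CE ≈ 7.7 V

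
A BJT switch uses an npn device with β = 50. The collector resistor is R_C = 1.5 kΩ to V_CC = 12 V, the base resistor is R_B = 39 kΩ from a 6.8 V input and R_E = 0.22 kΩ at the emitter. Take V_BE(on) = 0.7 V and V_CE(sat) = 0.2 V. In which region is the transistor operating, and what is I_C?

active; I_C ≈ 6.1 mA

Assume active. Base-emitter loop: I_B = (V_BB − V_BE)/(R_B + (β+1)R_E) = (6.8 − 0.7)/(39 + 51×0.22) = 0.121 mA.
I_C = β·I_B = 50×0.121 = 6.07 mA.
V_CE = V_CC − I_C·R_C − I_E·R_E = 12 − 6.07×1.5 − 6.19×0.22 = 1.53 V > V_CE(sat), so the active-region assumption holds.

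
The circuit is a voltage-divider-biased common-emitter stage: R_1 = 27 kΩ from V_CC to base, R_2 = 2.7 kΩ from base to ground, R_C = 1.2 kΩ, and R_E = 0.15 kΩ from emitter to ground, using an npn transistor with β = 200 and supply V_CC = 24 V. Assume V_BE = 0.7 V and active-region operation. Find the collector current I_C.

I_C ≈ 9.1 mA

Thevenize the base divider: V_Th = V_CC·R_2/(R_1+R_2) = 24×2.7/29.7 = 2.18 V, R_Th = R_1‖R_2 = 2.45 kΩ.
Base-emitter loop: V_Th = I_B·R_Th + V_BE + (β+1)I_B·R_E, so I_B = (2.18 − 0.7) / (2.45 + 201×0.15) = 0.0454 mA.
I_C = β·I_B = 200×0.0454 = 9.09 mA, and I_E = (β+1)I_B = 9.14 mA.
V_CE = V_CC − I_C·R_C − I_E·R_E = 24 − 9.09×1.2 − 9.14×0.15 = 11.7 V.
V_CE = 11.7 V > 0.2 V confirms active-region operation.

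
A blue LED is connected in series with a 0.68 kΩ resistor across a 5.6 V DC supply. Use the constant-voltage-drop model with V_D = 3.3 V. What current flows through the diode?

KVL around the loop: 5.6 = V_D + I·R = 3.3 + I × 0.68 kΩ.
So I = (5.6 − 3.3) / 0.68 kΩ = 2.3 / 0.68 = 3.38 mA.

I ≈ 3.4 mA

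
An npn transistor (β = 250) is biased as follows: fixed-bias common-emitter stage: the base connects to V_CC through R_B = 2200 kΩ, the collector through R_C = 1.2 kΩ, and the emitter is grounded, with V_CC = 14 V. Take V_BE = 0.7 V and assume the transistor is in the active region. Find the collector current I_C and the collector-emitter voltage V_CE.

I_C ≈ 1.5 mA, V_CE ≈ 12 V

Base loop: V_CC = I_B·R_B + V_BE, so I_B = (14 − 0.7)/2200 kΩ = 0.00605 mA.
In the active region I_C = β·I_B = 250 × 0.00605 = 1.51 mA.
Collector loop: V_CE = V_CC − I_C·R_C = 14 − 1.51×1.2 = 12.2 V.
Since V_CE = 12.2 V > V_CE(sat) ≈ 0.2 V, the transistor is in the active region as assumed.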